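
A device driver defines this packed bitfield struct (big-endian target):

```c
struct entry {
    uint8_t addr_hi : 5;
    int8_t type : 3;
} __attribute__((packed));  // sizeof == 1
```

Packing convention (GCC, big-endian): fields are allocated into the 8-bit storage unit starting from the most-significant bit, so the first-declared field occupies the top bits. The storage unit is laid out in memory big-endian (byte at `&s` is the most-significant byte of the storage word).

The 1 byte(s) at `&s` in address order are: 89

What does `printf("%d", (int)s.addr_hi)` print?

[0]=0x89 (big-endian) → word 0x89
addr_hi:5 @ bit 3 → (0x89>>3)&0x1f = 0x11  ←
type:3 @ bit 0 → (0x89>>0)&0x7 = 0x1

17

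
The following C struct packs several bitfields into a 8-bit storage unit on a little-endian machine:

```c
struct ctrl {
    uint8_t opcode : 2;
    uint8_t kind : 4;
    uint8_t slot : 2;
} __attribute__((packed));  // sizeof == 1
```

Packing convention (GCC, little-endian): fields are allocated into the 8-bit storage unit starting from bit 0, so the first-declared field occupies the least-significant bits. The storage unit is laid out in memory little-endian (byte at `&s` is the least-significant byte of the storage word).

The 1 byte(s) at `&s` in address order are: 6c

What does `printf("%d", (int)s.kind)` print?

11

[0]=0x6c (little-endian) → word 0x6c
opcode:2 @ bit 0 → (0x6c>>0)&0x3 = 0x0
kind:4 @ bit 2 → (0x6c>>2)&0xf = 0xb  ←
slot:2 @ bit 6 → (0x6c>>6)&0x3 = 0x1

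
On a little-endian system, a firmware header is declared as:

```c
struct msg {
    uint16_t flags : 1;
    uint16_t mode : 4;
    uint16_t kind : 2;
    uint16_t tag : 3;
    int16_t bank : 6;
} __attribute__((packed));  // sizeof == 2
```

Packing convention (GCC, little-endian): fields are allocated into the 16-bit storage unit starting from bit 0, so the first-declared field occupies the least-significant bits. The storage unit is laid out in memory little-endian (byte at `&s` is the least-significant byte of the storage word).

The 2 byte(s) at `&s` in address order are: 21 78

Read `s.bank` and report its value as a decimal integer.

[0]=0x21 [1]=0x78 (little-endian) → word 0x7821
flags [0+:1] = (word>>0) & 0x1 = 1
mode [1+:4] = (word>>1) & 0xf = 0
kind [5+:2] = (word>>5) & 0x3 = 1
tag [7+:3] = (word>>7) & 0x7 = 0
bank [10+:6] = (word>>10) & 0x3f = 30  ←
bank signed 6b, MSB=0: value = 30

30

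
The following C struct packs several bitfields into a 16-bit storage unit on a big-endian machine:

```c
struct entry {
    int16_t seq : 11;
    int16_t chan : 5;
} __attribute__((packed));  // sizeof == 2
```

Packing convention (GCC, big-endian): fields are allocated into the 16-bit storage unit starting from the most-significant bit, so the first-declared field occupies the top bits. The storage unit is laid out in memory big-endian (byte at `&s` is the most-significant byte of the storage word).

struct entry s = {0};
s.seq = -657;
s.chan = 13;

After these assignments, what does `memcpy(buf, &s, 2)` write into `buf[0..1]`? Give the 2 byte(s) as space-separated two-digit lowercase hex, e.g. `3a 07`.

[5+:11] seq=-657 & 0x7ff = 0x56f; word=0xade0
[0+:5] chan=13 & 0x1f = 0xd; word=0xaded
word = 0xaded → big-endian bytes:
  [0]=0xad  [1]=0xed

ad ed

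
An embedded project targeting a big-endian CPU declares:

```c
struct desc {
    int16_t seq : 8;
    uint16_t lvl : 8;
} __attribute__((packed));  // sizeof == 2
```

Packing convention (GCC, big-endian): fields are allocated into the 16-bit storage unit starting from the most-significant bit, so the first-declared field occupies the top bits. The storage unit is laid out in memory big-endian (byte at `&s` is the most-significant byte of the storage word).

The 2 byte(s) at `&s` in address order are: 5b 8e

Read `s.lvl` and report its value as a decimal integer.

[0]=0x5b [1]=0x8e (big-endian) → word 0x5b8e
seq [8+:8] = (word>>8) & 0xff = 91
lvl [0+:8] = (word>>0) & 0xff = 142  ←

142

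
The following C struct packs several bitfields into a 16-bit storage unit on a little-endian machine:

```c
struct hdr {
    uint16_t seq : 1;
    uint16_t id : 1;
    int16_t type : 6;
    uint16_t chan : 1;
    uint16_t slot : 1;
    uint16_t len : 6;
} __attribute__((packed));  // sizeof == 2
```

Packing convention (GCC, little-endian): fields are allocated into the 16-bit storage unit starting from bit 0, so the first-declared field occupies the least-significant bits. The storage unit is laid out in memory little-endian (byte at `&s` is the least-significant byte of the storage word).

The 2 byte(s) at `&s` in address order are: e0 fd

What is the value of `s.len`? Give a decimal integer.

63

[0]=0xe0 [1]=0xfd (little-endian) → word 0xfde0
seq [0+:1] = (word>>0) & 0x1 = 0
id [1+:1] = (word>>1) & 0x1 = 0
type [2+:6] = (word>>2) & 0x3f = 56
chan [8+:1] = (word>>8) & 0x1 = 1
slot [9+:1] = (word>>9) & 0x1 = 0
len [10+:6] = (word>>10) & 0x3f = 63  ←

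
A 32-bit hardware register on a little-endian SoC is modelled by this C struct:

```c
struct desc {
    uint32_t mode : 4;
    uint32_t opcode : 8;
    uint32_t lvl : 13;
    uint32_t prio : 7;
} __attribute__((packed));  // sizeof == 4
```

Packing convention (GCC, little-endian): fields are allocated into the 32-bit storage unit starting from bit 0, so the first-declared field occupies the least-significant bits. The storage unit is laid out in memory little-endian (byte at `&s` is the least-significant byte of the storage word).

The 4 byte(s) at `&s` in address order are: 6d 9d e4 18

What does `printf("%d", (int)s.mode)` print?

[0]=0x6d [1]=0x9d [2]=0xe4 [3]=0x18 (little-endian) → word 0x18e49d6d
mode:4 @ bit 0 → (0x18e49d6d>>0)&0xf = 0xd  ←
opcode:8 @ bit 4 → (0x18e49d6d>>4)&0xff = 0xd6
lvl:13 @ bit 12 → (0x18e49d6d>>12)&0x1fff = 0xe49
prio:7 @ bit 25 → (0x18e49d6d>>25)&0x7f = 0xc

13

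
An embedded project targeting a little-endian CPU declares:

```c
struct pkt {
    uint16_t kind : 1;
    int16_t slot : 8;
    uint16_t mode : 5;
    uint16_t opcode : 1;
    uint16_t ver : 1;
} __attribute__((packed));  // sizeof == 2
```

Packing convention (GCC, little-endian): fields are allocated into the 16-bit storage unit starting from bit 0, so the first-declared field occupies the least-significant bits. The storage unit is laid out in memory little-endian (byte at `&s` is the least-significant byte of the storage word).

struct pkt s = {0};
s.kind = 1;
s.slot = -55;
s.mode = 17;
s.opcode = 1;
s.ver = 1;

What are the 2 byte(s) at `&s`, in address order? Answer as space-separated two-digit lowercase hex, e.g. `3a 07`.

93 e3

kind:1 = 1 → 0x1 << 0 → word 0x0001
slot:8 = -55 → 0xc9 << 1 → word 0x0193
mode:5 = 17 → 0x11 << 9 → word 0x2393
opcode:1 = 1 → 0x1 << 14 → word 0x6393
ver:1 = 1 → 0x1 << 15 → word 0xe393
word = 0xe393 → little-endian bytes:
  [0]=0x93  [1]=0xe3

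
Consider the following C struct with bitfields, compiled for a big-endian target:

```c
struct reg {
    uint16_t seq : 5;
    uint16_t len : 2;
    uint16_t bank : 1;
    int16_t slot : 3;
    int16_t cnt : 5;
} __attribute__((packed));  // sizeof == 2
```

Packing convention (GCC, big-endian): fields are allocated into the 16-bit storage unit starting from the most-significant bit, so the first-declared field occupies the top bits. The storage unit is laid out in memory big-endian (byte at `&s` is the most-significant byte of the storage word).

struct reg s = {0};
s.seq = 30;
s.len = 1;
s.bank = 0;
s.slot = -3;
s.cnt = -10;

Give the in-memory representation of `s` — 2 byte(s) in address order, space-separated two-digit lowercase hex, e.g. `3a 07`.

seq (5b) val=30 bits=0x1e at bit 11: 0xf000
len (2b) val=1 bits=0x1 at bit 9: 0xf200
bank (1b) val=0 bits=0x0 at bit 8: 0xf200
slot (3b) val=-3 bits=0x5 at bit 5: 0xf2a0
cnt (5b) val=-10 bits=0x16 at bit 0: 0xf2b6
word = 0xf2b6 → big-endian bytes:
  [0]=0xf2  [1]=0xb6

f2 b6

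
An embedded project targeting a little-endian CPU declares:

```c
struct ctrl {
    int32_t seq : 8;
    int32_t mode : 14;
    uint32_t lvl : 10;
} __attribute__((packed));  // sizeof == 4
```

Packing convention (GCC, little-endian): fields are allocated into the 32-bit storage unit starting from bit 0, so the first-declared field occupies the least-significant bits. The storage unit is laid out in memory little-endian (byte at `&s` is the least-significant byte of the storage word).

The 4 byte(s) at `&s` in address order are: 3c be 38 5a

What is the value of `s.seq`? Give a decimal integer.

60

[0]=0x3c [1]=0xbe [2]=0x38 [3]=0x5a (little-endian) → word 0x5a38be3c
seq:8 @ bit 0 → (0x5a38be3c>>0)&0xff = 0x3c  ←
mode:14 @ bit 8 → (0x5a38be3c>>8)&0x3fff = 0x38be
lvl:10 @ bit 22 → (0x5a38be3c>>22)&0x3ff = 0x168
seq signed 8b, MSB=0: value = 60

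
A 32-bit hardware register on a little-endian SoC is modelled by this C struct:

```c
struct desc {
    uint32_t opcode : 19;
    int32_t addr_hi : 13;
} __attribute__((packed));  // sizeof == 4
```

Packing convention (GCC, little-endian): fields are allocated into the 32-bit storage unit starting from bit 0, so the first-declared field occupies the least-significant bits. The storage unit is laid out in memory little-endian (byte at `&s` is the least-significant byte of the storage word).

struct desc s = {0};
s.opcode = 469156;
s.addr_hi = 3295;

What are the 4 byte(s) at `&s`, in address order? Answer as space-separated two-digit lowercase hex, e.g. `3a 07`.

[0+:19] opcode=469156 & 0x7ffff = 0x728a4; word=0x000728a4
[19+:13] addr_hi=3295 & 0x1fff = 0xcdf; word=0x66ff28a4
word = 0x66ff28a4 → little-endian bytes:
  [0]=0xa4  [1]=0x28  [2]=0xff  [3]=0x66

a4 28 ff 66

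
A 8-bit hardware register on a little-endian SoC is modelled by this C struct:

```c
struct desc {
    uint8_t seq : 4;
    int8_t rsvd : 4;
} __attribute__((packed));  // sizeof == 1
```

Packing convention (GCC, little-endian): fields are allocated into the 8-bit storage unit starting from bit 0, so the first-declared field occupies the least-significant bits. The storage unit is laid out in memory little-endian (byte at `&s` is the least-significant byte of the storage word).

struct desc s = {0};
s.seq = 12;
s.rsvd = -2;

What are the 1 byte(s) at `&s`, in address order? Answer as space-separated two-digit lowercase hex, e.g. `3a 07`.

ec

[0+:4] seq=12 & 0xf = 0xc; word=0x0c
[4+:4] rsvd=-2 & 0xf = 0xe; word=0xec
word = 0xec → little-endian bytes:
  [0]=0xec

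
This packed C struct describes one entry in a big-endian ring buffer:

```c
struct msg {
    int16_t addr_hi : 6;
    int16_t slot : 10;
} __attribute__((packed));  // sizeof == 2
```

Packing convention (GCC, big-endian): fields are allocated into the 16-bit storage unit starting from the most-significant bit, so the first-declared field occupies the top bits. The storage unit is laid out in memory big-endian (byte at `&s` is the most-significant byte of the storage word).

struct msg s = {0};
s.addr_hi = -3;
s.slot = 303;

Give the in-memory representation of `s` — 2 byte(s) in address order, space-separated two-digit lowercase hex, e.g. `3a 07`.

f5 2f

[10+:6] addr_hi=-3 & 0x3f = 0x3d; word=0xf400
[0+:10] slot=303 & 0x3ff = 0x12f; word=0xf52f
word = 0xf52f → big-endian bytes:
  [0]=0xf5  [1]=0x2f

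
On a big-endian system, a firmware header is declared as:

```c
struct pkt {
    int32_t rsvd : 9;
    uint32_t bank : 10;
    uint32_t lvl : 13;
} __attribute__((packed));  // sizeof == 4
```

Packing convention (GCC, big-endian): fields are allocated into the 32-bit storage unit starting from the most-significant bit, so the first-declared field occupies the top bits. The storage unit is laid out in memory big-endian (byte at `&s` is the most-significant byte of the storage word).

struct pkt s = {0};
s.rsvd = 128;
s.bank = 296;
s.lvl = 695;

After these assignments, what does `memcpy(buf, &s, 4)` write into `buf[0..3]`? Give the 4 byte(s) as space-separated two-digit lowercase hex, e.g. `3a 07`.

rsvd (9b) val=128 bits=0x80 at bit 23: 0x40000000
bank (10b) val=296 bits=0x128 at bit 13: 0x40250000
lvl (13b) val=695 bits=0x2b7 at bit 0: 0x402502b7
word = 0x402502b7 → big-endian bytes:
  [0]=0x40  [1]=0x25  [2]=0x02  [3]=0xb7

40 25 02 b7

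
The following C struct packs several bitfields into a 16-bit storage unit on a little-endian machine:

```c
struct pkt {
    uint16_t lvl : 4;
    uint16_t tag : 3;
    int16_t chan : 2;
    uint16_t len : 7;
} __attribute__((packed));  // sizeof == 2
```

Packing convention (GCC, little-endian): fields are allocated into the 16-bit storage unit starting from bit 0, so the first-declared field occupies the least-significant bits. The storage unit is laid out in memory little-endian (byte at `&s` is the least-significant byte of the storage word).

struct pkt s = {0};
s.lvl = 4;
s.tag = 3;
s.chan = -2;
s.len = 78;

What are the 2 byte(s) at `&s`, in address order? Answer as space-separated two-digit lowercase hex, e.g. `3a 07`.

34 9d

[0+:4] lvl=4 & 0xf = 0x4; word=0x0004
[4+:3] tag=3 & 0x7 = 0x3; word=0x0034
[7+:2] chan=-2 & 0x3 = 0x2; word=0x0134
[9+:7] len=78 & 0x7f = 0x4e; word=0x9d34
word = 0x9d34 → little-endian bytes:
  [0]=0x34  [1]=0x9d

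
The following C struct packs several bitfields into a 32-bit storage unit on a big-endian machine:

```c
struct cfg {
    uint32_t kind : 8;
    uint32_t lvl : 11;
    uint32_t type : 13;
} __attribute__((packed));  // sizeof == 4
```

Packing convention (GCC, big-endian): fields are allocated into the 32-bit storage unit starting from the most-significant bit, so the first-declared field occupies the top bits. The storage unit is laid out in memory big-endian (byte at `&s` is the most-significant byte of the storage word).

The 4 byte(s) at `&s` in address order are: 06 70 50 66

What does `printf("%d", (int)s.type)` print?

4198

[0]=0x06 [1]=0x70 [2]=0x50 [3]=0x66 (big-endian) → word 0x06705066
kind [24+:8] = (word>>24) & 0xff = 6
lvl [13+:11] = (word>>13) & 0x7ff = 898
type [0+:13] = (word>>0) & 0x1fff = 4198  ←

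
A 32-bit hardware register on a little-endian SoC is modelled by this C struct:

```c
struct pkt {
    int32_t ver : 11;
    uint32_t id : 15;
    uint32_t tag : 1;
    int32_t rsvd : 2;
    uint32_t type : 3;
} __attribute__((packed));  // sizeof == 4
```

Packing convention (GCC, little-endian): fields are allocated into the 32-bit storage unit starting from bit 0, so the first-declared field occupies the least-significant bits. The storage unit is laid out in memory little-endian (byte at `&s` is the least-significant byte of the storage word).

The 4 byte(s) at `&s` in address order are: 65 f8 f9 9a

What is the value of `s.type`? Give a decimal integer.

[0]=0x65 [1]=0xf8 [2]=0xf9 [3]=0x9a (little-endian) → word 0x9af9f865
ver [0+:11] = (word>>0) & 0x7ff = 101
id [11+:15] = (word>>11) & 0x7fff = 24383
tag [26+:1] = (word>>26) & 0x1 = 0
rsvd [27+:2] = (word>>27) & 0x3 = 3
type [29+:3] = (word>>29) & 0x7 = 4  ←

4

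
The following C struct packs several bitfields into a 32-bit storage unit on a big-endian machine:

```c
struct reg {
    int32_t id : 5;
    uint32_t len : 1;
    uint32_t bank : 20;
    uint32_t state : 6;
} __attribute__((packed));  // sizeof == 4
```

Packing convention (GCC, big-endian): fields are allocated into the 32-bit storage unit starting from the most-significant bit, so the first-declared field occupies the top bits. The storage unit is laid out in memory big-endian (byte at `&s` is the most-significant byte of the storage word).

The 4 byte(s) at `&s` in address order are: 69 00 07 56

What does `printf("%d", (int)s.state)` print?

[0]=0x69 [1]=0x00 [2]=0x07 [3]=0x56 (big-endian) → word 0x69000756
id [27+:5] = (word>>27) & 0x1f = 13
len [26+:1] = (word>>26) & 0x1 = 0
bank [6+:20] = (word>>6) & 0xfffff = 262173
state [0+:6] = (word>>0) & 0x3f = 22  ←

22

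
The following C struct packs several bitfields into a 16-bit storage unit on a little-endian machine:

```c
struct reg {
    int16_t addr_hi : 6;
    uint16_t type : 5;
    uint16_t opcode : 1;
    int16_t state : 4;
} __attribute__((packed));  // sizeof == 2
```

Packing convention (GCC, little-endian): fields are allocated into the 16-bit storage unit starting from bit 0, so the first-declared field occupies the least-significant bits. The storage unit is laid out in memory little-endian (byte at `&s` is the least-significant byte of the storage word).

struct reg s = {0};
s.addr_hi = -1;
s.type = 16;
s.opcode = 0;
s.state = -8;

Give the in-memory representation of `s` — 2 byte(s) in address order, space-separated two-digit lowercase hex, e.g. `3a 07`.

[0+:6] addr_hi=-1 & 0x3f = 0x3f; word=0x003f
[6+:5] type=16 & 0x1f = 0x10; word=0x043f
[11+:1] opcode=0 & 0x1 = 0x0; word=0x043f
[12+:4] state=-8 & 0xf = 0x8; word=0x843f
word = 0x843f → little-endian bytes:
  [0]=0x3f  [1]=0x84

3f 84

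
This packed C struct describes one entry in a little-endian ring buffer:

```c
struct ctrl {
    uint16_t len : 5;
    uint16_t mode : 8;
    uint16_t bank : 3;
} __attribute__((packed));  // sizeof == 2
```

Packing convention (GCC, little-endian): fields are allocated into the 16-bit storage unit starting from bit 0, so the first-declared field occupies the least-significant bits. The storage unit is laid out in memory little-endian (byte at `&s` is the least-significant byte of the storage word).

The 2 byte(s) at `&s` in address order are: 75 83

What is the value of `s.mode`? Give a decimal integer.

[0]=0x75 [1]=0x83 (little-endian) → word 0x8375
len:5 @ bit 0 → (0x8375>>0)&0x1f = 0x15
mode:8 @ bit 5 → (0x8375>>5)&0xff = 0x1b  ←
bank:3 @ bit 13 → (0x8375>>13)&0x7 = 0x4

27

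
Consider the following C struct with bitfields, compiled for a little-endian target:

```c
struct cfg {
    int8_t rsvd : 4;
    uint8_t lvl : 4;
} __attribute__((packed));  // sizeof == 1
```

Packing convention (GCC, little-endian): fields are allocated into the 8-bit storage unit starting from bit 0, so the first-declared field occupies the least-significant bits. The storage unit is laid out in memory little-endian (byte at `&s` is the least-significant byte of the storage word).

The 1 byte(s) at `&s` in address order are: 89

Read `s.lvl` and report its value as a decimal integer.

[0]=0x89 (little-endian) → word 0x89
rsvd:4 @ bit 0 → (0x89>>0)&0xf = 0x9
lvl:4 @ bit 4 → (0x89>>4)&0xf = 0x8  ←

8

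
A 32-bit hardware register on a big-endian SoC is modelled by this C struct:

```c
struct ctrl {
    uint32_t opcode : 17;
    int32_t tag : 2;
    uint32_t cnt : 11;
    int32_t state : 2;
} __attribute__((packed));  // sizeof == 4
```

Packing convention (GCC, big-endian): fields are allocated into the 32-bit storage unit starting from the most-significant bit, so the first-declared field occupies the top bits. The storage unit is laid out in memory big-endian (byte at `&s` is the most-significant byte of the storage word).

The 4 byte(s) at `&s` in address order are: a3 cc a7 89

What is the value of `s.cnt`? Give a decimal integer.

[0]=0xa3 [1]=0xcc [2]=0xa7 [3]=0x89 (big-endian) → word 0xa3cca789
opcode [15+:17] = (word>>15) & 0x1ffff = 83865
tag [13+:2] = (word>>13) & 0x3 = 1
cnt [2+:11] = (word>>2) & 0x7ff = 482  ←
state [0+:2] = (word>>0) & 0x3 = 1

482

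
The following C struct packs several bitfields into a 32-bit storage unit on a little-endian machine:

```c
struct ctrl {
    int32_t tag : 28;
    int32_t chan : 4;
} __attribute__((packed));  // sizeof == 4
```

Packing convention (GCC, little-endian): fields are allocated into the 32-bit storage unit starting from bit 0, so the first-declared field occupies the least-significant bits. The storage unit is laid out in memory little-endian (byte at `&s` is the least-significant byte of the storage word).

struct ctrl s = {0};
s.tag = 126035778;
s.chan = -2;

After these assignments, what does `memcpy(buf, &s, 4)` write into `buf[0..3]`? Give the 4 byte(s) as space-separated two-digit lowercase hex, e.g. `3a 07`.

[0+:28] tag=126035778 & 0xfffffff = 0x7832742; word=0x07832742
[28+:4] chan=-2 & 0xf = 0xe; word=0xe7832742
word = 0xe7832742 → little-endian bytes:
  [0]=0x42  [1]=0x27  [2]=0x83  [3]=0xe7

42 27 83 e7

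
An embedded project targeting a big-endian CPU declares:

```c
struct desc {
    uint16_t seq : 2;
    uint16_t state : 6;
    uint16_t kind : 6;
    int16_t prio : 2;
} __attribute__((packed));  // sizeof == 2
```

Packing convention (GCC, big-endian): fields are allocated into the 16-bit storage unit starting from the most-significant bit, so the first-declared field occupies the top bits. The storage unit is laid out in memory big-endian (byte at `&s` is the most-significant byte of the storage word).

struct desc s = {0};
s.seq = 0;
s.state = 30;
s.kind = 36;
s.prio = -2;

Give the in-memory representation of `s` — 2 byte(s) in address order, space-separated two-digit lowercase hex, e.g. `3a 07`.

1e 92

seq:2 = 0 → 0x0 << 14 → word 0x0000
state:6 = 30 → 0x1e << 8 → word 0x1e00
kind:6 = 36 → 0x24 << 2 → word 0x1e90
prio:2 = -2 → 0x2 << 0 → word 0x1e92
word = 0x1e92 → big-endian bytes:
  [0]=0x1e  [1]=0x92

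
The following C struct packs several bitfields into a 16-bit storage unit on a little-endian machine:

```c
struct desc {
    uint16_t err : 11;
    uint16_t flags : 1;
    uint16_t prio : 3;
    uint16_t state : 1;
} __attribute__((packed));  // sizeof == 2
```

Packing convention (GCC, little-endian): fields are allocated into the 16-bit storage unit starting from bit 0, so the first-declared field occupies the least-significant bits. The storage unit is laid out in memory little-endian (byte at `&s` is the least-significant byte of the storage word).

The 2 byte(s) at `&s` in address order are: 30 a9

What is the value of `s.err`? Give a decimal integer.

[0]=0x30 [1]=0xa9 (little-endian) → word 0xa930
err [0+:11] = (word>>0) & 0x7ff = 304  ←
flags [11+:1] = (word>>11) & 0x1 = 1
prio [12+:3] = (word>>12) & 0x7 = 2
state [15+:1] = (word>>15) & 0x1 = 1

304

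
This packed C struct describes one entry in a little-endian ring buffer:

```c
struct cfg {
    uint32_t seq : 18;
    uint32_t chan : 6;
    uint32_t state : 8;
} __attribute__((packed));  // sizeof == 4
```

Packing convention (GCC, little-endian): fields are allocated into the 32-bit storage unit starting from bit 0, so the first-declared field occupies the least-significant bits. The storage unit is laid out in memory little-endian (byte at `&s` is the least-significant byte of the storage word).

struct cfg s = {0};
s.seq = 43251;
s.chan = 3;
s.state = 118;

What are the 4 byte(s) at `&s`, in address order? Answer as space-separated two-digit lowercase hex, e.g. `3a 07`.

f3 a8 0c 76

[0+:18] seq=43251 & 0x3ffff = 0xa8f3; word=0x0000a8f3
[18+:6] chan=3 & 0x3f = 0x3; word=0x000ca8f3
[24+:8] state=118 & 0xff = 0x76; word=0x760ca8f3
word = 0x760ca8f3 → little-endian bytes:
  [0]=0xf3  [1]=0xa8  [2]=0x0c  [3]=0x76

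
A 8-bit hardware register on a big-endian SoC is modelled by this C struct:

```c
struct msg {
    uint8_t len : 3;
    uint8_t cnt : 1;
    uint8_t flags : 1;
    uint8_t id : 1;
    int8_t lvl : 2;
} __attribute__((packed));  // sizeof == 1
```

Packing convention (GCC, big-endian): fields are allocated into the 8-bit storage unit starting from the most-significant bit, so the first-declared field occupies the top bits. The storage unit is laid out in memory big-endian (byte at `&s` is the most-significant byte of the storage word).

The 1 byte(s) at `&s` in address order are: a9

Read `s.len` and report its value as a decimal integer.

[0]=0xa9 (big-endian) → word 0xa9
len [5+:3] = (word>>5) & 0x7 = 5  ←
cnt [4+:1] = (word>>4) & 0x1 = 0
flags [3+:1] = (word>>3) & 0x1 = 1
id [2+:1] = (word>>2) & 0x1 = 0
lvl [0+:2] = (word>>0) & 0x3 = 1

5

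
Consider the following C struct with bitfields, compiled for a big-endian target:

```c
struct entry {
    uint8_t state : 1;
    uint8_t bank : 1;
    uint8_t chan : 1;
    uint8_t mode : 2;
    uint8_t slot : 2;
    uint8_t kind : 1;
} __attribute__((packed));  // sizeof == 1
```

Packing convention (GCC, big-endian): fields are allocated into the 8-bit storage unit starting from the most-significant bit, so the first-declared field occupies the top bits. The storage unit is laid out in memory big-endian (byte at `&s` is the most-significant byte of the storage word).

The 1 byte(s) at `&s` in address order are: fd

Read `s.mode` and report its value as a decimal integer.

3

[0]=0xfd (big-endian) → word 0xfd
state [7+:1] = (word>>7) & 0x1 = 1
bank [6+:1] = (word>>6) & 0x1 = 1
chan [5+:1] = (word>>5) & 0x1 = 1
mode [3+:2] = (word>>3) & 0x3 = 3  ←
slot [1+:2] = (word>>1) & 0x3 = 2
kind [0+:1] = (word>>0) & 0x1 = 1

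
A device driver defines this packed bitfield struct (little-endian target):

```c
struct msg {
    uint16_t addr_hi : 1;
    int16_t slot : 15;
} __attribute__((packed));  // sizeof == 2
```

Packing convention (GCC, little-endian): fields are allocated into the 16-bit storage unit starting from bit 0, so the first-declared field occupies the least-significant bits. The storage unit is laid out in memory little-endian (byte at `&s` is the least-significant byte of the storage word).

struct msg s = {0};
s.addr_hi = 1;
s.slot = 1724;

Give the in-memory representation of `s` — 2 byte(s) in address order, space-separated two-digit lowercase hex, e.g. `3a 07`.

79 0d

[0+:1] addr_hi=1 & 0x1 = 0x1; word=0x0001
[1+:15] slot=1724 & 0x7fff = 0x6bc; word=0x0d79
word = 0x0d79 → little-endian bytes:
  [0]=0x79  [1]=0x0d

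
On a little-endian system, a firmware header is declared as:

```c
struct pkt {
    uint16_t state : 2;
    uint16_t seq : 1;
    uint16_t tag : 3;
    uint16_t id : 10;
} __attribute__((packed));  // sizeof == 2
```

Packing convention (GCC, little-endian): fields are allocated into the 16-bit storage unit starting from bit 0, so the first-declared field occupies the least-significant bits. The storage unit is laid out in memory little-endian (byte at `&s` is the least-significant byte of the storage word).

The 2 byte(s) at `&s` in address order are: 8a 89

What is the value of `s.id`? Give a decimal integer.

[0]=0x8a [1]=0x89 (little-endian) → word 0x898a
state:2 @ bit 0 → (0x898a>>0)&0x3 = 0x2
seq:1 @ bit 2 → (0x898a>>2)&0x1 = 0x0
tag:3 @ bit 3 → (0x898a>>3)&0x7 = 0x1
id:10 @ bit 6 → (0x898a>>6)&0x3ff = 0x226  ←

550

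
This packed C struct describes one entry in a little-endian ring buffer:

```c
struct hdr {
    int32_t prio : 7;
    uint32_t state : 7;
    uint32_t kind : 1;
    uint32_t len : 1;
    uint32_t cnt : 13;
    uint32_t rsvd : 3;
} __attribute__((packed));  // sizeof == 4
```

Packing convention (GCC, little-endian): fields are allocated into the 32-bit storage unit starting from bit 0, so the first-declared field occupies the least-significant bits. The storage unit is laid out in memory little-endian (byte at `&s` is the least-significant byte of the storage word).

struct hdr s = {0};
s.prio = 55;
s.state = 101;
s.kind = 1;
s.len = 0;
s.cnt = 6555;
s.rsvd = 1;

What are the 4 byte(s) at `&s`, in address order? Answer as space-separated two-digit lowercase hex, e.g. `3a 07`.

prio (7b) val=55 bits=0x37 at bit 0: 0x00000037
state (7b) val=101 bits=0x65 at bit 7: 0x000032b7
kind (1b) val=1 bits=0x1 at bit 14: 0x000072b7
len (1b) val=0 bits=0x0 at bit 15: 0x000072b7
cnt (13b) val=6555 bits=0x199b at bit 16: 0x199b72b7
rsvd (3b) val=1 bits=0x1 at bit 29: 0x399b72b7
word = 0x399b72b7 → little-endian bytes:
  [0]=0xb7  [1]=0x72  [2]=0x9b  [3]=0x39

b7 72 9b 39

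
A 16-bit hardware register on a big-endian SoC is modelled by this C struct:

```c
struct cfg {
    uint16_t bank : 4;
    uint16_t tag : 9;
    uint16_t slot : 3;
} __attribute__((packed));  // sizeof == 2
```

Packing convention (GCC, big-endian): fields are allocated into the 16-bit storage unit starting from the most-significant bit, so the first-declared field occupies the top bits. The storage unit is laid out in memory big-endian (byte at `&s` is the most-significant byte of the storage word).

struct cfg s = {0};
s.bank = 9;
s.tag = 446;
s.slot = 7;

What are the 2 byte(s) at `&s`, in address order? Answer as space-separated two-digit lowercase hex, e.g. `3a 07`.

[12+:4] bank=9 & 0xf = 0x9; word=0x9000
[3+:9] tag=446 & 0x1ff = 0x1be; word=0x9df0
[0+:3] slot=7 & 0x7 = 0x7; word=0x9df7
word = 0x9df7 → big-endian bytes:
  [0]=0x9d  [1]=0xf7

9d f7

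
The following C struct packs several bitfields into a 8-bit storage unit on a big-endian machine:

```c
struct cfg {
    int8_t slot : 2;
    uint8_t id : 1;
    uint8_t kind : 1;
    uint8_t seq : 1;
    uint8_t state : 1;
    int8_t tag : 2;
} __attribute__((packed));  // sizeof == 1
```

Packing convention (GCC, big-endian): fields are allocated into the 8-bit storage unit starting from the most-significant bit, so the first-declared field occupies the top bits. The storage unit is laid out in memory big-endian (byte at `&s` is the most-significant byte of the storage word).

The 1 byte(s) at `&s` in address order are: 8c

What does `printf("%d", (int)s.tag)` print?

[0]=0x8c (big-endian) → word 0x8c
slot:2 @ bit 6 → (0x8c>>6)&0x3 = 0x2
id:1 @ bit 5 → (0x8c>>5)&0x1 = 0x0
kind:1 @ bit 4 → (0x8c>>4)&0x1 = 0x0
seq:1 @ bit 3 → (0x8c>>3)&0x1 = 0x1
state:1 @ bit 2 → (0x8c>>2)&0x1 = 0x1
tag:2 @ bit 0 → (0x8c>>0)&0x3 = 0x0  ←
tag signed 2b, MSB=0: value = 0

0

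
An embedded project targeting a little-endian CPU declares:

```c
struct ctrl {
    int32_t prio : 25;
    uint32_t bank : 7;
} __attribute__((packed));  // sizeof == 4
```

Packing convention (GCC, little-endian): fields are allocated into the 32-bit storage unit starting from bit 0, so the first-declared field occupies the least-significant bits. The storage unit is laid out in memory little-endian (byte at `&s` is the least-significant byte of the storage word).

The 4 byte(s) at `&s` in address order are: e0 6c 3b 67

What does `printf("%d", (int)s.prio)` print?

[0]=0xe0 [1]=0x6c [2]=0x3b [3]=0x67 (little-endian) → word 0x673b6ce0
prio [0+:25] = (word>>0) & 0x1ffffff = 20671712  ←
bank [25+:7] = (word>>25) & 0x7f = 51
prio signed 25b, MSB=1: 20671712 - 33554432 = -12882720

-12882720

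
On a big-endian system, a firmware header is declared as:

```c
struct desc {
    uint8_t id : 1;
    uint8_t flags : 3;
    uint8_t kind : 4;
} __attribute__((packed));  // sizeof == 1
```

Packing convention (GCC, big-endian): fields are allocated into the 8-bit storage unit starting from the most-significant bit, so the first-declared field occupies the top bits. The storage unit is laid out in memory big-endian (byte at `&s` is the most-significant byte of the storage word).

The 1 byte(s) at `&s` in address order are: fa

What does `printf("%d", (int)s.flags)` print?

[0]=0xfa (big-endian) → word 0xfa
id:1 @ bit 7 → (0xfa>>7)&0x1 = 0x1
flags:3 @ bit 4 → (0xfa>>4)&0x7 = 0x7  ←
kind:4 @ bit 0 → (0xfa>>0)&0xf = 0xa

7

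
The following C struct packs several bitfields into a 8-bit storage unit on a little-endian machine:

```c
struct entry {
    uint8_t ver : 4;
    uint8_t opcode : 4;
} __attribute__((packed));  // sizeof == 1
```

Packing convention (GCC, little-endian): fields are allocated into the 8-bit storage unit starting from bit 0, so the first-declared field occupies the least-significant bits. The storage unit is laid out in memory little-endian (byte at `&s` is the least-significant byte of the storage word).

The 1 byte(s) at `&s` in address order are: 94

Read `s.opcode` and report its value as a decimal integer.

9

[0]=0x94 (little-endian) → word 0x94
ver [0+:4] = (word>>0) & 0xf = 4
opcode [4+:4] = (word>>4) & 0xf = 9  ←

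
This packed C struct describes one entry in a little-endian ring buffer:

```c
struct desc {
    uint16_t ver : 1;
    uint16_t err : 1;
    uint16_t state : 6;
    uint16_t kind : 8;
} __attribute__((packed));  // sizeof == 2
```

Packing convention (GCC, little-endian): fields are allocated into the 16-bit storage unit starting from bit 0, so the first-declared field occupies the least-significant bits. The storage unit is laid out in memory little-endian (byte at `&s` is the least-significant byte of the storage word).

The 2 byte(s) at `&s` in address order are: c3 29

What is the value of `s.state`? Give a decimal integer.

[0]=0xc3 [1]=0x29 (little-endian) → word 0x29c3
ver:1 @ bit 0 → (0x29c3>>0)&0x1 = 0x1
err:1 @ bit 1 → (0x29c3>>1)&0x1 = 0x1
state:6 @ bit 2 → (0x29c3>>2)&0x3f = 0x30  ←
kind:8 @ bit 8 → (0x29c3>>8)&0xff = 0x29

48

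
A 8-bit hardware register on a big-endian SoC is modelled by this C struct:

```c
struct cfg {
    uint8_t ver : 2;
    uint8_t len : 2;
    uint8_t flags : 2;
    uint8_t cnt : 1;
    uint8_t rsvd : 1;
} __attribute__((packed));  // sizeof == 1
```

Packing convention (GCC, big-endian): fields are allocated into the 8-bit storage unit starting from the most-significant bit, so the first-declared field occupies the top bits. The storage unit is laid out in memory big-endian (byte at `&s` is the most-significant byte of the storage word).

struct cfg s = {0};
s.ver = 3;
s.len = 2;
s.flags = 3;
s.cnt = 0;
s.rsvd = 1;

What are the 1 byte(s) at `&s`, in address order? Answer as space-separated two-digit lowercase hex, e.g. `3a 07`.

ver (2b) val=3 bits=0x3 at bit 6: 0xc0
len (2b) val=2 bits=0x2 at bit 4: 0xe0
flags (2b) val=3 bits=0x3 at bit 2: 0xec
cnt (1b) val=0 bits=0x0 at bit 1: 0xec
rsvd (1b) val=1 bits=0x1 at bit 0: 0xed
word = 0xed → big-endian bytes:
  [0]=0xed

ed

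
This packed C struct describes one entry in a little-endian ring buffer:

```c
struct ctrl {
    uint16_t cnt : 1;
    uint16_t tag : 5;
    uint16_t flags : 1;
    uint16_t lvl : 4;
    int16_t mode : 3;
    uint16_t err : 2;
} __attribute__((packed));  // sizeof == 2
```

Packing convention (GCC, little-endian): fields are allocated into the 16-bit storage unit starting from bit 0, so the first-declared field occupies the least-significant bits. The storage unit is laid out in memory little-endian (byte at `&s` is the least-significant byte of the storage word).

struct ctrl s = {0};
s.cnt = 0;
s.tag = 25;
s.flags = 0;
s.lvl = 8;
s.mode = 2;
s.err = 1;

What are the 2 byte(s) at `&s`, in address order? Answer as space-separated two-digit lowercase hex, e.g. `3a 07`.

32 54

cnt (1b) val=0 bits=0x0 at bit 0: 0x0000
tag (5b) val=25 bits=0x19 at bit 1: 0x0032
flags (1b) val=0 bits=0x0 at bit 6: 0x0032
lvl (4b) val=8 bits=0x8 at bit 7: 0x0432
mode (3b) val=2 bits=0x2 at bit 11: 0x1432
err (2b) val=1 bits=0x1 at bit 14: 0x5432
word = 0x5432 → little-endian bytes:
  [0]=0x32  [1]=0x54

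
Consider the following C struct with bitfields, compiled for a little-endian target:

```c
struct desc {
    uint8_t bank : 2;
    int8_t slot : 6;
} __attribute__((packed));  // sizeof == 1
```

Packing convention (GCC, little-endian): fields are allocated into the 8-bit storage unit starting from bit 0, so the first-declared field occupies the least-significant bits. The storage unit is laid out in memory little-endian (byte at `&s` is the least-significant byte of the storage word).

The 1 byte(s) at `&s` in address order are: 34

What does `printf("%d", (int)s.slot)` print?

[0]=0x34 (little-endian) → word 0x34
bank [0+:2] = (word>>0) & 0x3 = 0
slot [2+:6] = (word>>2) & 0x3f = 13  ←
slot signed 6b, MSB=0: value = 13

13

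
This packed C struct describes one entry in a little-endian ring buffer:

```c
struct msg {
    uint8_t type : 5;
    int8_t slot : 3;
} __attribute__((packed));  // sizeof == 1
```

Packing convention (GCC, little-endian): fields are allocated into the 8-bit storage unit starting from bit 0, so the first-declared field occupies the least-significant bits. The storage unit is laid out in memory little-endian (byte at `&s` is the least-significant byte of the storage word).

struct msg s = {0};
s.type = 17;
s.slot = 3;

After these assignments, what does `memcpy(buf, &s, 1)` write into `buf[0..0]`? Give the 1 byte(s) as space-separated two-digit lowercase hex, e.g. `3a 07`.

[0+:5] type=17 & 0x1f = 0x11; word=0x11
[5+:3] slot=3 & 0x7 = 0x3; word=0x71
word = 0x71 → little-endian bytes:
  [0]=0x71

71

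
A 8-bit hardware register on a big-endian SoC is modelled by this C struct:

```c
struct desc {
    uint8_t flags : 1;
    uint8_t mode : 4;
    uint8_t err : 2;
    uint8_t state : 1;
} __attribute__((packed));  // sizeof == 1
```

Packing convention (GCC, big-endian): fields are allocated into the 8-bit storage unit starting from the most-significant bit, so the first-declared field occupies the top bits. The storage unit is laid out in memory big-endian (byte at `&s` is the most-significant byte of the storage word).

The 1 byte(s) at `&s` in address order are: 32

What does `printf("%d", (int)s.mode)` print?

[0]=0x32 (big-endian) → word 0x32
flags:1 @ bit 7 → (0x32>>7)&0x1 = 0x0
mode:4 @ bit 3 → (0x32>>3)&0xf = 0x6  ←
err:2 @ bit 1 → (0x32>>1)&0x3 = 0x1
state:1 @ bit 0 → (0x32>>0)&0x1 = 0x0

6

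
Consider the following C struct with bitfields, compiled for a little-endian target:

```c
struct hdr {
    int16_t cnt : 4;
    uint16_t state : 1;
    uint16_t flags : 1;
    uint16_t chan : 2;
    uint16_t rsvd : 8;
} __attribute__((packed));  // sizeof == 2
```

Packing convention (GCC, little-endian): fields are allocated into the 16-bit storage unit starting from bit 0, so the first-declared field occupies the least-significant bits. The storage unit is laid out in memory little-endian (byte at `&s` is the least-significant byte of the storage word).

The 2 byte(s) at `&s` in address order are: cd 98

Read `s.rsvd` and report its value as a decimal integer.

[0]=0xcd [1]=0x98 (little-endian) → word 0x98cd
cnt:4 @ bit 0 → (0x98cd>>0)&0xf = 0xd
state:1 @ bit 4 → (0x98cd>>4)&0x1 = 0x0
flags:1 @ bit 5 → (0x98cd>>5)&0x1 = 0x0
chan:2 @ bit 6 → (0x98cd>>6)&0x3 = 0x3
rsvd:8 @ bit 8 → (0x98cd>>8)&0xff = 0x98  ←

152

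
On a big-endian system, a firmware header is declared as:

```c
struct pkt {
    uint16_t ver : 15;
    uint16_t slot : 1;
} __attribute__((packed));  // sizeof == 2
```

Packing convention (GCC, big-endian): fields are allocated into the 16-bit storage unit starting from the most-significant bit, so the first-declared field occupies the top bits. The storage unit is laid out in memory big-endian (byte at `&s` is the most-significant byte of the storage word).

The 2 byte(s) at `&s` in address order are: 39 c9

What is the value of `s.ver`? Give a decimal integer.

[0]=0x39 [1]=0xc9 (big-endian) → word 0x39c9
ver:15 @ bit 1 → (0x39c9>>1)&0x7fff = 0x1ce4  ←
slot:1 @ bit 0 → (0x39c9>>0)&0x1 = 0x1

7396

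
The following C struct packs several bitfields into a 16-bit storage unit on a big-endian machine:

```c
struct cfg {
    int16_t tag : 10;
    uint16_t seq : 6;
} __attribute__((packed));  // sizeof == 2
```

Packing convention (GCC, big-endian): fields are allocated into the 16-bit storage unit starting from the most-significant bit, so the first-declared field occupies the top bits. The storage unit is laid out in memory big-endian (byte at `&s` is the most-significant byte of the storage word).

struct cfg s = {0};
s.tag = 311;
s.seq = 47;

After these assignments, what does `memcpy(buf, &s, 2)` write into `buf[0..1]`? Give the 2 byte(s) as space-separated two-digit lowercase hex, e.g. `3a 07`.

4d ef

[6+:10] tag=311 & 0x3ff = 0x137; word=0x4dc0
[0+:6] seq=47 & 0x3f = 0x2f; word=0x4def
word = 0x4def → big-endian bytes:
  [0]=0x4d  [1]=0xef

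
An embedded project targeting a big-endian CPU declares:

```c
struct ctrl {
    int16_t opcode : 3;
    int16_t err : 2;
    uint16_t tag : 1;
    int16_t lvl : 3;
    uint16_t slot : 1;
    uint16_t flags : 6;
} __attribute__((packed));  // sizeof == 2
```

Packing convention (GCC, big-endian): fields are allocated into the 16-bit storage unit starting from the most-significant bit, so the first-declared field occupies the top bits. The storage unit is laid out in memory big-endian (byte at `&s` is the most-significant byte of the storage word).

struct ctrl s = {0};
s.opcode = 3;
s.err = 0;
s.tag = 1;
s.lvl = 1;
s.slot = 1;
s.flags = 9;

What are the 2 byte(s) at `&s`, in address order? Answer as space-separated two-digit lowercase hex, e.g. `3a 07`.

64 c9

[13+:3] opcode=3 & 0x7 = 0x3; word=0x6000
[11+:2] err=0 & 0x3 = 0x0; word=0x6000
[10+:1] tag=1 & 0x1 = 0x1; word=0x6400
[7+:3] lvl=1 & 0x7 = 0x1; word=0x6480
[6+:1] slot=1 & 0x1 = 0x1; word=0x64c0
[0+:6] flags=9 & 0x3f = 0x9; word=0x64c9
word = 0x64c9 → big-endian bytes:
  [0]=0x64  [1]=0xc9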